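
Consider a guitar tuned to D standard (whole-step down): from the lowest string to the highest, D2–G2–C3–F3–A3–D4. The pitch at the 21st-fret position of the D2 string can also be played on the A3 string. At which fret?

2

Fret 21 on D2 is MIDI 38 + 21 = 59 (B3). On the A3 string (open MIDI 57), that pitch is 59 − 57 = fret 2.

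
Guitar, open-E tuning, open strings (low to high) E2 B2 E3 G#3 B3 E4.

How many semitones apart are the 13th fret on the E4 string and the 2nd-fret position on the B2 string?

28 semitones

E4 at fret 13 → F5 (MIDI 77); B2 at fret 2 → C#3 (MIDI 49).
77 − 49 = 28, so the two pitches are 28 semitones apart, with F5 the higher.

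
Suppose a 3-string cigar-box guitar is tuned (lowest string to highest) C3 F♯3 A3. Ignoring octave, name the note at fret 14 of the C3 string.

D

Each fret is one semitone, so C3 + 14 = D.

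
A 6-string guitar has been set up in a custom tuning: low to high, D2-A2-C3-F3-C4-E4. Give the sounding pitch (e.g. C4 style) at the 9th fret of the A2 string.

F#3

Each fret is one semitone, so A2 + 9 = F#3.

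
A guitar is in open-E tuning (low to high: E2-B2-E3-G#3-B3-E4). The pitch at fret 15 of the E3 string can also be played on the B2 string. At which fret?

20

E3 at fret 15 is E3 + 15 semitones = G4.
The open B2 string is 5 semitones below the open E3, so the same pitch on the B2 string lies at fret 15 + 5 = 20.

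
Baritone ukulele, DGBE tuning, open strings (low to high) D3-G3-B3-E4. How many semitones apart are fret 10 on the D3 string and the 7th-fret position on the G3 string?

2 semitones

D3 at fret 10 → C4 (MIDI 60); G3 at fret 7 → D4 (MIDI 62).
60 − 62 = -2, so the two pitches are 2 semitones apart, with D4 the higher.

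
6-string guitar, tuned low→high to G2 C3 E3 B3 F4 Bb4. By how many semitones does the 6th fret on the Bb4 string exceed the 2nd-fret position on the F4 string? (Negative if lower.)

9 semitones

Bb4 at fret 6 → E5 (MIDI 76); F4 at fret 2 → G4 (MIDI 67).
76 − 67 = 9, so the two pitches are 9 semitones apart.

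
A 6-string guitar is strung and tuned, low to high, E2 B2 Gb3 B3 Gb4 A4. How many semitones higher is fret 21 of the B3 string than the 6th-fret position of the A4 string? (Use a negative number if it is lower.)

B3 at fret 21 → Ab5 (MIDI 80); A4 at fret 6 → Eb5 (MIDI 75).
80 − 75 = 5, so the two pitches are 5 semitones apart.

5 semitones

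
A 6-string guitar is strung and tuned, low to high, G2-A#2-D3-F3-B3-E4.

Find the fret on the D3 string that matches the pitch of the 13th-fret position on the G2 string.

Fret 13 on G2 is MIDI 43 + 13 = 56 (G#3). On the D3 string (open MIDI 50), that pitch is 56 − 50 = fret 6.

6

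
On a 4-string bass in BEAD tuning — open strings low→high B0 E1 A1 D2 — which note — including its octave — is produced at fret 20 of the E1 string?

The open E1 string plus 20 semitones: E–F–F#–G–…–A#–B–C.
The walk passes from B into C 2 times, so the octave number goes from 1 to 3.

C3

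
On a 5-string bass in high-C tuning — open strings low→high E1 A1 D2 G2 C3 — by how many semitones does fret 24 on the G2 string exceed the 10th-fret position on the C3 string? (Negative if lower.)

9 semitones

G2 at fret 24 → G4 (MIDI 67); C3 at fret 10 → A#3 (MIDI 58).
67 − 58 = 9, so the two pitches are 9 semitones apart.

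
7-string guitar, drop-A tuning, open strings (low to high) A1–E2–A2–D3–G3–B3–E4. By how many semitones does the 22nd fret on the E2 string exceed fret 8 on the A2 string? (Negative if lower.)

9 semitones

E2 at fret 22 → D4 (MIDI 62); A2 at fret 8 → F3 (MIDI 53).
62 − 53 = 9, so the two pitches are 9 semitones apart.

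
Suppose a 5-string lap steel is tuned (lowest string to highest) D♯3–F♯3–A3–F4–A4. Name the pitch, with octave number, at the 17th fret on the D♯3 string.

G♯4

The open D♯3 string plus 17 semitones: D#–E–F–F#–…–F#–G–G#.
The walk passes from B into C once, so the octave number goes from 3 to 4.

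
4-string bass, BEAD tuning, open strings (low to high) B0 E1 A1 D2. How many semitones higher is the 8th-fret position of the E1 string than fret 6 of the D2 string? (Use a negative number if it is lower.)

-8 semitones

E1 at fret 8 → C2 (MIDI 36); D2 at fret 6 → G#2 (MIDI 44).
36 − 44 = -8, so the two pitches are 8 semitones apart.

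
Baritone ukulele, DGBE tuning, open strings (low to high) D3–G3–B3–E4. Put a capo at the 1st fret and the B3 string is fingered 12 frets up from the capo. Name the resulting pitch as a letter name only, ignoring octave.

The capo raises the open B3 by 1 semitone to C4; fretting 12 more gives B3 + 1 + 12 = B3 + 13 semitones, landing on C.

C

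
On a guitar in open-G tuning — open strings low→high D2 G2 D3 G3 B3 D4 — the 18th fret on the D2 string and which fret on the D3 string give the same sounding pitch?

6

D2 at fret 18 is D2 + 18 semitones = G♯3.
The open D3 string is 12 semitones above the open D2, so the same pitch on the D3 string lies at fret 18 − 12 = 6.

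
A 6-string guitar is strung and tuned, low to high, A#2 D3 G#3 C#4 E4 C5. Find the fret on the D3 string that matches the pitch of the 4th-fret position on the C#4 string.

15

Fret 4 on C#4 is MIDI 61 + 4 = 65 (F4). On the D3 string (open MIDI 50), that pitch is 65 − 50 = fret 15.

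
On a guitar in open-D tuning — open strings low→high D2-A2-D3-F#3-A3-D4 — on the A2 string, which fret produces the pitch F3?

8

F3 is 8 semitones above the open A2 (A–A#–B–C–C#–D–D#–E–F), so it sits at fret 8.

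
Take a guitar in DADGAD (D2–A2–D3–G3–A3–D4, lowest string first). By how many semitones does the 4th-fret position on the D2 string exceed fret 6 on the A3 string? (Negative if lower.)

-21 semitones

D2 at fret 4 → F#2 (MIDI 42); A3 at fret 6 → D#4 (MIDI 63).
42 − 63 = -21, so the two pitches are 21 semitones apart.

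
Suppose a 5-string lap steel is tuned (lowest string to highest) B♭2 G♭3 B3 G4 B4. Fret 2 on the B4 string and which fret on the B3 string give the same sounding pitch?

14

B4 at fret 2 is B4 + 2 semitones = D♭5.
The open B3 string is 12 semitones below the open B4, so the same pitch on the B3 string lies at fret 2 + 12 = 14.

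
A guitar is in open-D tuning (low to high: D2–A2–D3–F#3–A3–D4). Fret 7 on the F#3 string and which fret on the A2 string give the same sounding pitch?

16

Fret 7 on F#3 is MIDI 54 + 7 = 61 (C#4). On the A2 string (open MIDI 45), that pitch is 61 − 45 = fret 16.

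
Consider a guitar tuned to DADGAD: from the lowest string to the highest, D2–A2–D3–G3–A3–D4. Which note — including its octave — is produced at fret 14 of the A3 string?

B4

A3 is MIDI 57. Adding 14 gives 71, which is B4.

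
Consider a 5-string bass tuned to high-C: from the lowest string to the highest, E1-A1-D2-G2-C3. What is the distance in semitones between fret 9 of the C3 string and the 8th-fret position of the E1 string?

C3 at fret 9 → A3 (MIDI 57); E1 at fret 8 → C2 (MIDI 36).
57 − 36 = 21, so the two pitches are 21 semitones apart, with A3 the higher.

21 semitones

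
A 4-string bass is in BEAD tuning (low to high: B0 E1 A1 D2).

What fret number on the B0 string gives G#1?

9

G#1 is 9 semitones above the open B0 (B–C–C#–D–D#–E–F–F#–G–G#), so it sits at fret 9.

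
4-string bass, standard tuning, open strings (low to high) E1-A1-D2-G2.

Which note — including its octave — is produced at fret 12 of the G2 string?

G3

G2 is MIDI 43. Adding 12 gives 55, which is G3.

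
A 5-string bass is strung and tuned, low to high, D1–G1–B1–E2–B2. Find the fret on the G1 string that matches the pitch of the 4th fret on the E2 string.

13

E2 at fret 4 is E2 + 4 semitones = Ab2.
The open G1 string is 9 semitones below the open E2, so the same pitch on the G1 string lies at fret 4 + 9 = 13.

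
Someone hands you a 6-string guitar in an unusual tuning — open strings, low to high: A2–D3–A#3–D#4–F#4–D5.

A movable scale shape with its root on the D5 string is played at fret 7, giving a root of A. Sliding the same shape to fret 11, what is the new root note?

C#

Moving from fret 7 to fret 11 shifts the root by 4 semitones.
A up 4 semitones is C#.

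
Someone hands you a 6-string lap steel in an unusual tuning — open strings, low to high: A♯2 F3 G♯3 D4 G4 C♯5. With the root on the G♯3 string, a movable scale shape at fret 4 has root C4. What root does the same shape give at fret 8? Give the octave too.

Moving from fret 4 to fret 8 shifts the root by 4 semitones.
C4 up 4 semitones is E4.

E4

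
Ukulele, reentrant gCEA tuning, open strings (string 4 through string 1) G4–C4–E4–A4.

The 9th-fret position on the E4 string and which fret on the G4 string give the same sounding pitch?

6

E4 at fret 9 is E4 + 9 semitones = C#5.
The open G4 string is 3 semitones above the open E4, so the same pitch on the G4 string lies at fret 9 − 3 = 6.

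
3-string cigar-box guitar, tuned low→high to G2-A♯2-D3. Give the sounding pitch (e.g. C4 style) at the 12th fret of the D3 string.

D4

Each fret is one semitone, so D3 + 12 = D4.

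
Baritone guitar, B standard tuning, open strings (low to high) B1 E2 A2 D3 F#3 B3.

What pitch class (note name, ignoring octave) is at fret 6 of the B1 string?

F

B1 is MIDI 35. Adding 6 gives 41; 41 mod 12 = 5, i.e. F.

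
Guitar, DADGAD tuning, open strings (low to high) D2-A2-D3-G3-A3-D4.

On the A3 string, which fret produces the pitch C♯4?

4

C♯4 is 4 semitones above the open A3 (A–A#–B–C–C#), so it sits at fret 4.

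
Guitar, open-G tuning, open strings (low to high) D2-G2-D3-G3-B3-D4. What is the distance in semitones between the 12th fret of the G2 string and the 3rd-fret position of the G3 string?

3 semitones

G2 at fret 12 → G3 (MIDI 55); G3 at fret 3 → A♯3 (MIDI 58).
55 − 58 = -3, so the two pitches are 3 semitones apart, with A♯3 the higher.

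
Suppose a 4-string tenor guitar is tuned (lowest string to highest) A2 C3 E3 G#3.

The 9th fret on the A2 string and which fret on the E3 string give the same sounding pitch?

A2 at fret 9 is A2 + 9 semitones = F#3.
The open E3 string is 7 semitones above the open A2, so the same pitch on the E3 string lies at fret 9 − 7 = 2.

2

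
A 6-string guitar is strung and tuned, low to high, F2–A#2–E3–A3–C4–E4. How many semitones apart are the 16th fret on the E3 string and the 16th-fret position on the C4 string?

8 semitones

E3 at fret 16 → G#4 (MIDI 68); C4 at fret 16 → E5 (MIDI 76).
68 − 76 = -8, so the two pitches are 8 semitones apart, with E5 the higher.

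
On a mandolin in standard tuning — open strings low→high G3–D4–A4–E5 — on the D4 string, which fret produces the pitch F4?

3

F4 is 3 semitones above the open D4 (D–D#–E–F), so it sits at fret 3.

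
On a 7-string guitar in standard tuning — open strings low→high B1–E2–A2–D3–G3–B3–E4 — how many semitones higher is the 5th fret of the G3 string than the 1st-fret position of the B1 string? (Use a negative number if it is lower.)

24 semitones

G3 at fret 5 → C4 (MIDI 60); B1 at fret 1 → C2 (MIDI 36).
60 − 36 = 24, so the two pitches are 24 semitones apart.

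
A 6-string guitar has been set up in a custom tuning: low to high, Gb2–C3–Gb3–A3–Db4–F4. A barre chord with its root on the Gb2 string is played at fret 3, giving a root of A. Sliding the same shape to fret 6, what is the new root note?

C

Moving from fret 3 to fret 6 shifts the root by 3 semitones.
A up 3 semitones is C.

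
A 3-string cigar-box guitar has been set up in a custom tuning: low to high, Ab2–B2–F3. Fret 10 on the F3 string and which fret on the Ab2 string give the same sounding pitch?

19

F3 at fret 10 is F3 + 10 semitones = Eb4.
The open Ab2 string is 9 semitones below the open F3, so the same pitch on the Ab2 string lies at fret 10 + 9 = 19.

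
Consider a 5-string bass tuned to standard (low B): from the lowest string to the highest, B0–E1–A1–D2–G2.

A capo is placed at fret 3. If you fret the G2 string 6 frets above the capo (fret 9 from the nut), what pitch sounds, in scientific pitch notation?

E3

The capo raises the open G2 by 3 semitones to A♯2; fretting 6 more gives G2 + 3 + 6 = G2 + 9 semitones = E3.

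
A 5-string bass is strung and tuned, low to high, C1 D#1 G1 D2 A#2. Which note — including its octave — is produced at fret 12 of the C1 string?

C1 is MIDI 24. Adding 12 gives 36, which is C2.

C2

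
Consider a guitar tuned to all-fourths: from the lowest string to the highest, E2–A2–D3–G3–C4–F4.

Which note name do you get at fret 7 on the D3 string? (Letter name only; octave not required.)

Each fret is one semitone, so D3 + 7 = A.

A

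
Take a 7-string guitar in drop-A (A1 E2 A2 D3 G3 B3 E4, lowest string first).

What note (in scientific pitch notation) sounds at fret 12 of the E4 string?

E4 is MIDI 64. Adding 12 gives 76, which is E5.

E5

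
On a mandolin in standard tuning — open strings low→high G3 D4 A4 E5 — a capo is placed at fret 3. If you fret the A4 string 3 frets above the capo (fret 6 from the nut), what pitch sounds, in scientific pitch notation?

The capo raises the open A4 by 3 semitones to C5; fretting 3 more gives A4 + 3 + 3 = A4 + 6 semitones = D♯5.

D♯5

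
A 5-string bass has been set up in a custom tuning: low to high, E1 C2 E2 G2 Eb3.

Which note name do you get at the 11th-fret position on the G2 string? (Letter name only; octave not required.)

Gb

Each fret is one semitone, so G2 + 11 = Gb.
(Equivalently spelled F#.)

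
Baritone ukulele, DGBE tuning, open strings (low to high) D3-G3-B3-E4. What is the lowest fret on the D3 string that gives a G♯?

6

From D3, count semitones up the chromatic scale until reaching G♯: D–D#–E–F–F#–G–G# — 6 steps.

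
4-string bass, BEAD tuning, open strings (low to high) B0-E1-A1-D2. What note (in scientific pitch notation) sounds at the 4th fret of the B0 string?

Each fret is one semitone, so B0 + 4 = D#1.
(Equivalently spelled Eb1.)

D#1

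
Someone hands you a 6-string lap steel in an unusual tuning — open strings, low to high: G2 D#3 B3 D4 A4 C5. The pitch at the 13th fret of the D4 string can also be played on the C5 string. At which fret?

D4 at fret 13 is D4 + 13 semitones = D#5.
The open C5 string is 10 semitones above the open D4, so the same pitch on the C5 string lies at fret 13 − 10 = 3.

3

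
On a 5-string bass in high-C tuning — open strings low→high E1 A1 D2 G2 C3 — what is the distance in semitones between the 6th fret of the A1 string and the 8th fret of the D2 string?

7 semitones

A1 at fret 6 → D♯2 (MIDI 39); D2 at fret 8 → A♯2 (MIDI 46).
39 − 46 = -7, so the two pitches are 7 semitones apart, with A♯2 the higher.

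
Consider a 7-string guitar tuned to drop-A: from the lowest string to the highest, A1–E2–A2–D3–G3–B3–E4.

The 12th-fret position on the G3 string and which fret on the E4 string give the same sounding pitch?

3

G3 at fret 12 is G3 + 12 semitones = G4.
The open E4 string is 9 semitones above the open G3, so the same pitch on the E4 string lies at fret 12 − 9 = 3.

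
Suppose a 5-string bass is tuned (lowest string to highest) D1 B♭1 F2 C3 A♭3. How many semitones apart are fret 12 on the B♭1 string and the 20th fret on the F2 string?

15 semitones

B♭1 at fret 12 → B♭2 (MIDI 46); F2 at fret 20 → D♭4 (MIDI 61).
46 − 61 = -15, so the two pitches are 15 semitones apart, with D♭4 the higher.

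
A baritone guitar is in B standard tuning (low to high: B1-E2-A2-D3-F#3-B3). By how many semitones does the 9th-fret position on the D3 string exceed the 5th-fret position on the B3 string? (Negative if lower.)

D3 at fret 9 → B3 (MIDI 59); B3 at fret 5 → E4 (MIDI 64).
59 − 64 = -5, so the two pitches are 5 semitones apart.

-5 semitones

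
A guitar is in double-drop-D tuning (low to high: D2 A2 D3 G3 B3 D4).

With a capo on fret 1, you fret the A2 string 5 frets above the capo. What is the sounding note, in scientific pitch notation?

D♯3

The capo raises the open A2 by 1 semitone to A♯2; fretting 5 more gives A2 + 1 + 5 = A2 + 6 semitones = D♯3.
(Also written E♭.)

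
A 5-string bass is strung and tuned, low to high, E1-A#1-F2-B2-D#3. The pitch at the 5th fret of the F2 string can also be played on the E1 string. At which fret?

Fret 5 on F2 is MIDI 41 + 5 = 46 (A#2). On the E1 string (open MIDI 28), that pitch is 46 − 28 = fret 18.

18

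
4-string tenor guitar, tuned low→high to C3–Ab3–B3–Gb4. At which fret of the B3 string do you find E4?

E4 is 5 semitones above the open B3 (B–C–Db–D–Eb–E), so it sits at fret 5.

5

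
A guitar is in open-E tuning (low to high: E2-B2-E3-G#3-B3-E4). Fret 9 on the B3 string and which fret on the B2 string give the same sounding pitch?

B3 at fret 9 is B3 + 9 semitones = G#4.
The open B2 string is 12 semitones below the open B3, so the same pitch on the B2 string lies at fret 9 + 12 = 21.

21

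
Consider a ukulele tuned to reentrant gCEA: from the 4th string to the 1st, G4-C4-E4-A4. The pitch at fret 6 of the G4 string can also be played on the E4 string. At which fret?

Fret 6 on G4 is MIDI 67 + 6 = 73 (C#5). On the E4 string (open MIDI 64), that pitch is 73 − 64 = fret 9.

9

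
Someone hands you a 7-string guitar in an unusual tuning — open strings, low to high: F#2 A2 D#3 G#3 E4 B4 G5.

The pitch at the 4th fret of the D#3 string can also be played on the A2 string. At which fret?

10

D#3 at fret 4 is D#3 + 4 semitones = G3.
The open A2 string is 6 semitones below the open D#3, so the same pitch on the A2 string lies at fret 4 + 6 = 10.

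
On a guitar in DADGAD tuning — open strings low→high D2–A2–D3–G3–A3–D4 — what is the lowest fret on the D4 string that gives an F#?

4

From D4, count semitones up the chromatic scale until reaching F#: D–D#–E–F–F# — 4 steps.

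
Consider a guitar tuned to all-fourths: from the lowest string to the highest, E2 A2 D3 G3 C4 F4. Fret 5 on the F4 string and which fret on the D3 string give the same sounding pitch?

20

Fret 5 on F4 is MIDI 65 + 5 = 70 (A#4). On the D3 string (open MIDI 50), that pitch is 70 − 50 = fret 20.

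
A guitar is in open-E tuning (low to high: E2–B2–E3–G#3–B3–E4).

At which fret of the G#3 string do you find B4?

15

B4 is 15 semitones above the open G#3 (G#–A–A#–B–…–A–A#–B), so it sits at fret 15.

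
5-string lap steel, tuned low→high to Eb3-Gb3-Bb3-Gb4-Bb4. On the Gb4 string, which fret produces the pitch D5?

8

D5 is 8 semitones above the open Gb4 (Gb–G–Ab–A–Bb–B–C–Db–D), so it sits at fret 8.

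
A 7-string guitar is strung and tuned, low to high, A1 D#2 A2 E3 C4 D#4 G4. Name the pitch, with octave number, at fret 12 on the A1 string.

Each fret is one semitone, so A1 + 12 = A2.

A2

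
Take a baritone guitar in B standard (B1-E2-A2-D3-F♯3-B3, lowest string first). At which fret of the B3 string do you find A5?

22

A5 is 22 semitones above the open B3 (B–C–C#–D–…–G–G#–A), so it sits at fret 22.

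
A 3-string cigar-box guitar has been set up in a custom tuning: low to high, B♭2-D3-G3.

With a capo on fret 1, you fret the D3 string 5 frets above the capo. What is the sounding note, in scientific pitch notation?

A♭3

The capo raises the open D3 by 1 semitone to E♭3; fretting 5 more gives D3 + 1 + 5 = D3 + 6 semitones = A♭3.
(Also written G♯.)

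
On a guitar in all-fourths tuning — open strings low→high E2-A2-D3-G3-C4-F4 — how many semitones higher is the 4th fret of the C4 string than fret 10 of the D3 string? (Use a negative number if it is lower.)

C4 at fret 4 → E4 (MIDI 64); D3 at fret 10 → C4 (MIDI 60).
64 − 60 = 4, so the two pitches are 4 semitones apart.

4 semitones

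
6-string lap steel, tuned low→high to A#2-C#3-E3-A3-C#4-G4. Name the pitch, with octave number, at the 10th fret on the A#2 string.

A#2 is MIDI 46. Adding 10 gives 56, which is G#3.

G#3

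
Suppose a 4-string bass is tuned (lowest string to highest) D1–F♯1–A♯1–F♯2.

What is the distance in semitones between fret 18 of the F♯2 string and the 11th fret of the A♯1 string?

F♯2 at fret 18 → C4 (MIDI 60); A♯1 at fret 11 → A2 (MIDI 45).
60 − 45 = 15, so the two pitches are 15 semitones apart, with C4 the higher.

15 semitones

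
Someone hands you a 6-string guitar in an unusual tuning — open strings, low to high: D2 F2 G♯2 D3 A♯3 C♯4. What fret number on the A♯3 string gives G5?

G5 is 21 semitones above the open A♯3 (A#–B–C–C#–…–F–F#–G), so it sits at fret 21.

21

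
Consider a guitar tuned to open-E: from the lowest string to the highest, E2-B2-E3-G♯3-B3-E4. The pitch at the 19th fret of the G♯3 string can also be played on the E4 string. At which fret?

11

G♯3 at fret 19 is G♯3 + 19 semitones = D♯5.
The open E4 string is 8 semitones above the open G♯3, so the same pitch on the E4 string lies at fret 19 − 8 = 11.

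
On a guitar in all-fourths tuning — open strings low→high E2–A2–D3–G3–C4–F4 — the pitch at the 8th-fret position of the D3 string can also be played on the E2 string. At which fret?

Fret 8 on D3 is MIDI 50 + 8 = 58 (A♯3). On the E2 string (open MIDI 40), that pitch is 58 − 40 = fret 18.

18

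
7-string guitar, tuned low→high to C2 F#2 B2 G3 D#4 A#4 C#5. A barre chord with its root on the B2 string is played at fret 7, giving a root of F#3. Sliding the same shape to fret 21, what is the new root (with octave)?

G#4

Moving from fret 7 to fret 21 shifts the root by 14 semitones.
F#3 up 14 semitones is G#4.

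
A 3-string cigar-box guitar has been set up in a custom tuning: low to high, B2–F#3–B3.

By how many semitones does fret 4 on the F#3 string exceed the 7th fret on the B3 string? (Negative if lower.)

F#3 at fret 4 → A#3 (MIDI 58); B3 at fret 7 → F#4 (MIDI 66).
58 − 66 = -8, so the two pitches are 8 semitones apart.

-8 semitones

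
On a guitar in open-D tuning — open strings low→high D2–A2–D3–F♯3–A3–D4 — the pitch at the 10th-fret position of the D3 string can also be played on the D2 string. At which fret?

D3 at fret 10 is D3 + 10 semitones = C4.
The open D2 string is 12 semitones below the open D3, so the same pitch on the D2 string lies at fret 10 + 12 = 22.

22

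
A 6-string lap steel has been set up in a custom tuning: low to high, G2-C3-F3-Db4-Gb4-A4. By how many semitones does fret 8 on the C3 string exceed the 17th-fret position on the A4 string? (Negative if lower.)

C3 at fret 8 → Ab3 (MIDI 56); A4 at fret 17 → D6 (MIDI 86).
56 − 86 = -30, so the two pitches are 30 semitones apart.

-30 semitones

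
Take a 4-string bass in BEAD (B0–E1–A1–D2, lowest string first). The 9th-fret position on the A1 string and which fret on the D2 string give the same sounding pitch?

Fret 9 on A1 is MIDI 33 + 9 = 42 (F♯2). On the D2 string (open MIDI 38), that pitch is 42 − 38 = fret 4.

4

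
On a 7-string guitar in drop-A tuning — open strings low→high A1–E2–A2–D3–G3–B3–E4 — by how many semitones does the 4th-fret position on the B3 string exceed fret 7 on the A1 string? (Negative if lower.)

23 semitones

B3 at fret 4 → D#4 (MIDI 63); A1 at fret 7 → E2 (MIDI 40).
63 − 40 = 23, so the two pitches are 23 semitones apart.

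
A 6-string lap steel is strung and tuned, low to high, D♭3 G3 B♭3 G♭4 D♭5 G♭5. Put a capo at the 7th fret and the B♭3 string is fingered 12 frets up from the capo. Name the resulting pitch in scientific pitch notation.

The capo raises the open B♭3 by 7 semitones to F4; fretting 12 more gives B♭3 + 7 + 12 = B♭3 + 19 semitones = F5.

F5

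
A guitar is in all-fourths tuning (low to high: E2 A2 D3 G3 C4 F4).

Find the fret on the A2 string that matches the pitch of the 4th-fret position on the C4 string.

19

Fret 4 on C4 is MIDI 60 + 4 = 64 (E4). On the A2 string (open MIDI 45), that pitch is 64 − 45 = fret 19.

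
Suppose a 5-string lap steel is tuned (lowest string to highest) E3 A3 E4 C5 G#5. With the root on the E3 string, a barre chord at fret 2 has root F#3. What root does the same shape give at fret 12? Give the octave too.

E4

Moving from fret 2 to fret 12 shifts the root by 10 semitones.
F#3 up 10 semitones is E4.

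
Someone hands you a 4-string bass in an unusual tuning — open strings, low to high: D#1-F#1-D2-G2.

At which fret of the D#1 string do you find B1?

B1 is 8 semitones above the open D#1 (D#–E–F–F#–G–G#–A–A#–B), so it sits at fret 8.

8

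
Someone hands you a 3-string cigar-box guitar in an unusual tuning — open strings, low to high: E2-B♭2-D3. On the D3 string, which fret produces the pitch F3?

3

F3 is 3 semitones above the open D3 (D–Eb–E–F), so it sits at fret 3.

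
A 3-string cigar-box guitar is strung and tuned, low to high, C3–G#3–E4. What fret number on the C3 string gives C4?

12

C4 is 12 semitones above the open C3 (C–C#–D–D#–…–A#–B–C), so it sits at fret 12.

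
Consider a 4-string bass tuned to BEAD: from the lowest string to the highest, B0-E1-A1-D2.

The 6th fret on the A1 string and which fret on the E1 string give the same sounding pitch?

11

A1 at fret 6 is A1 + 6 semitones = D#2.
The open E1 string is 5 semitones below the open A1, so the same pitch on the E1 string lies at fret 6 + 5 = 11.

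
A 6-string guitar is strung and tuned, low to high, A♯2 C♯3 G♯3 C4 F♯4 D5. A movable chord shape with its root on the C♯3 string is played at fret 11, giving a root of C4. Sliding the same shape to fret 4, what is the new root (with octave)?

Moving from fret 11 to fret 4 shifts the root by -7 semitones.
C4 down 7 semitones is F3.

F3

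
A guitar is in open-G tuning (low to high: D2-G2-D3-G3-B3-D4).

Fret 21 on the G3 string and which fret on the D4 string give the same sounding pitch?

14

Fret 21 on G3 is MIDI 55 + 21 = 76 (E5). On the D4 string (open MIDI 62), that pitch is 76 − 62 = fret 14.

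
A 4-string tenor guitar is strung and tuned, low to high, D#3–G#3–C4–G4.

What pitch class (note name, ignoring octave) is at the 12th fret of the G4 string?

G

The open G4 string plus 12 semitones: G–G#–A–A#–…–F–F#–G.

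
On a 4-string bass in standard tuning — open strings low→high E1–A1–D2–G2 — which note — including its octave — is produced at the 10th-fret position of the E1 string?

E1 is MIDI 28. Adding 10 gives 38, which is D2.

D2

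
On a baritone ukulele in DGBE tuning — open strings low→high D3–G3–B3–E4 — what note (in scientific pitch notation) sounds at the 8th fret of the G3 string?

D#4

Each fret is one semitone, so G3 + 8 = D#4.
(Equivalently spelled Eb4.)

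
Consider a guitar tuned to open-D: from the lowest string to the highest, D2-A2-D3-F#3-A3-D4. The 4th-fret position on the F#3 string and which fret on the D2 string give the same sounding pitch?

20

Fret 4 on F#3 is MIDI 54 + 4 = 58 (A#3). On the D2 string (open MIDI 38), that pitch is 58 − 38 = fret 20.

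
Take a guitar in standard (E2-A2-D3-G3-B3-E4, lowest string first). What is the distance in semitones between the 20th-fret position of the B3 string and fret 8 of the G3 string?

16 semitones

B3 at fret 20 → G5 (MIDI 79); G3 at fret 8 → D#4 (MIDI 63).
79 − 63 = 16, so the two pitches are 16 semitones apart, with G5 the higher.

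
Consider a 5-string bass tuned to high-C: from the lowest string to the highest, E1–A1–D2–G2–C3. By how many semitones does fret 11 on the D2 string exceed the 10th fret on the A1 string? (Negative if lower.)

6 semitones

D2 at fret 11 → C#3 (MIDI 49); A1 at fret 10 → G2 (MIDI 43).
49 − 43 = 6, so the two pitches are 6 semitones apart.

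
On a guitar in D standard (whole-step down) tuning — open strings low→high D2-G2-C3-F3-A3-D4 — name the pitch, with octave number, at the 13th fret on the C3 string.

C♯4

The open C3 string plus 13 semitones: C–C#–D–D#–…–B–C–C#.
The walk passes from B into C once, so the octave number goes from 3 to 4.
(Equivalently spelled D♭4.)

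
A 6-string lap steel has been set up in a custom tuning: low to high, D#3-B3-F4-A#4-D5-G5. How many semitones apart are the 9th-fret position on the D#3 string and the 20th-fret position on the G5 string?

39 semitones

D#3 at fret 9 → C4 (MIDI 60); G5 at fret 20 → D#7 (MIDI 99).
60 − 99 = -39, so the two pitches are 39 semitones apart, with D#7 the higher.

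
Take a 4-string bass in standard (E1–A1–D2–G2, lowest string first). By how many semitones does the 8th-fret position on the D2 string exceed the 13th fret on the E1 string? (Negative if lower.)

5 semitones

D2 at fret 8 → A♯2 (MIDI 46); E1 at fret 13 → F2 (MIDI 41).
46 − 41 = 5, so the two pitches are 5 semitones apart.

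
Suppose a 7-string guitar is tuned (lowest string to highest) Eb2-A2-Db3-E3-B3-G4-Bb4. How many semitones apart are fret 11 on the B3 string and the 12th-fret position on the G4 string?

B3 at fret 11 → Bb4 (MIDI 70); G4 at fret 12 → G5 (MIDI 79).
70 − 79 = -9, so the two pitches are 9 semitones apart, with G5 the higher.

9 semitones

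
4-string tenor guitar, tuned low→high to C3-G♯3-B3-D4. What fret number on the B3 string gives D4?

3

D4 is 3 semitones above the open B3 (B–C–C#–D), so it sits at fret 3.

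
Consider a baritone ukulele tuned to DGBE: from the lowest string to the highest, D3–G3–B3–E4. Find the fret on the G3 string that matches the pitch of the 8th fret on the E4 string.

E4 at fret 8 is E4 + 8 semitones = C5.
The open G3 string is 9 semitones below the open E4, so the same pitch on the G3 string lies at fret 8 + 9 = 17.

17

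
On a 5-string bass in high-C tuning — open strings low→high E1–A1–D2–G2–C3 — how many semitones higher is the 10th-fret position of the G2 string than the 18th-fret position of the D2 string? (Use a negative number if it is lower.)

G2 at fret 10 → F3 (MIDI 53); D2 at fret 18 → G#3 (MIDI 56).
53 − 56 = -3, so the two pitches are 3 semitones apart.

-3 semitones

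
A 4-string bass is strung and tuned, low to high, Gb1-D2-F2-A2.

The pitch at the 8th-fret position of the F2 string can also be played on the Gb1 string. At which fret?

F2 at fret 8 is F2 + 8 semitones = Db3.
The open Gb1 string is 11 semitones below the open F2, so the same pitch on the Gb1 string lies at fret 8 + 11 = 19.

19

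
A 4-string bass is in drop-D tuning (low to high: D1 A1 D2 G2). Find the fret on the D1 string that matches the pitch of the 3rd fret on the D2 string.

D2 at fret 3 is D2 + 3 semitones = F2.
The open D1 string is 12 semitones below the open D2, so the same pitch on the D1 string lies at fret 3 + 12 = 15.

15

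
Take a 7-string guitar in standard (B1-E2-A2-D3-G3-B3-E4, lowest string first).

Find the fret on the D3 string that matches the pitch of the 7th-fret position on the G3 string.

12

Fret 7 on G3 is MIDI 55 + 7 = 62 (D4). On the D3 string (open MIDI 50), that pitch is 62 − 50 = fret 12.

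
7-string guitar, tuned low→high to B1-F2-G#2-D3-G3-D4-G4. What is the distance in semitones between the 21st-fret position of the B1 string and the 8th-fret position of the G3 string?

B1 at fret 21 → G#3 (MIDI 56); G3 at fret 8 → D#4 (MIDI 63).
56 − 63 = -7, so the two pitches are 7 semitones apart, with D#4 the higher.

7 semitones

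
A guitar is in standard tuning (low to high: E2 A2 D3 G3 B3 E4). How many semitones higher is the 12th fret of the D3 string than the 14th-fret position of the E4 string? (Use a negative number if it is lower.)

D3 at fret 12 → D4 (MIDI 62); E4 at fret 14 → F#5 (MIDI 78).
62 − 78 = -16, so the two pitches are 16 semitones apart.

-16 semitones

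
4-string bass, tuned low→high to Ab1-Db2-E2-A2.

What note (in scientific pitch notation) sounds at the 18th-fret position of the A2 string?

Each fret is one semitone, so A2 + 18 = Eb4.
(Equivalently spelled D#4.)

Eb4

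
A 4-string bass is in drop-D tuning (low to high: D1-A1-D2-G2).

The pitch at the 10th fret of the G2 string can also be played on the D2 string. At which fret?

15

G2 at fret 10 is G2 + 10 semitones = F3.
The open D2 string is 5 semitones below the open G2, so the same pitch on the D2 string lies at fret 10 + 5 = 15.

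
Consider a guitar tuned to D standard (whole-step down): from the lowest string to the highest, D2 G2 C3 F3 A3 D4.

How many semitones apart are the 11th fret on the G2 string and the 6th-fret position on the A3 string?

G2 at fret 11 → F♯3 (MIDI 54); A3 at fret 6 → D♯4 (MIDI 63).
54 − 63 = -9, so the two pitches are 9 semitones apart, with D♯4 the higher.

9 semitones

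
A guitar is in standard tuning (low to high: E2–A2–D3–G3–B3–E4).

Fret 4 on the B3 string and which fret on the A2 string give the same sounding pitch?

Fret 4 on B3 is MIDI 59 + 4 = 63 (D#4). On the A2 string (open MIDI 45), that pitch is 63 − 45 = fret 18.

18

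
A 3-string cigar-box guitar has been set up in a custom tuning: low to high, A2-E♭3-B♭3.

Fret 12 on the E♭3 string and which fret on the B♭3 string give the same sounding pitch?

5

E♭3 at fret 12 is E♭3 + 12 semitones = E♭4.
The open B♭3 string is 7 semitones above the open E♭3, so the same pitch on the B♭3 string lies at fret 12 − 7 = 5.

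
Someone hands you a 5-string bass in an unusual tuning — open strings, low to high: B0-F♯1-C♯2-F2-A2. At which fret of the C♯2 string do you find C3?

11

C3 is 11 semitones above the open C♯2 (C#–D–D#–E–…–A#–B–C), so it sits at fret 11.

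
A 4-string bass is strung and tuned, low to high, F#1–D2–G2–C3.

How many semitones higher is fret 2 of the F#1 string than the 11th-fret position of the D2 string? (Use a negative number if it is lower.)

-17 semitones

F#1 at fret 2 → G#1 (MIDI 32); D2 at fret 11 → C#3 (MIDI 49).
32 − 49 = -17, so the two pitches are 17 semitones apart.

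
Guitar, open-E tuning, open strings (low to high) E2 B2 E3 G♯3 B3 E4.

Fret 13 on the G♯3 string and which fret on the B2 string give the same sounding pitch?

Fret 13 on G♯3 is MIDI 56 + 13 = 69 (A4). On the B2 string (open MIDI 47), that pitch is 69 − 47 = fret 22.

22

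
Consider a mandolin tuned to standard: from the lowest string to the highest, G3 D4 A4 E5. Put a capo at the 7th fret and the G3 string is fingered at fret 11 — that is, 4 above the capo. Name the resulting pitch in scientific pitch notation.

F#4

The capo raises the open G3 by 7 semitones to D4; fretting 4 more gives G3 + 7 + 4 = G3 + 11 semitones = F#4.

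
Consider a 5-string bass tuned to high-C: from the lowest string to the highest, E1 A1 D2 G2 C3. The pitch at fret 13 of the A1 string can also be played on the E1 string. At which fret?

18

A1 at fret 13 is A1 + 13 semitones = A♯2.
The open E1 string is 5 semitones below the open A1, so the same pitch on the E1 string lies at fret 13 + 5 = 18.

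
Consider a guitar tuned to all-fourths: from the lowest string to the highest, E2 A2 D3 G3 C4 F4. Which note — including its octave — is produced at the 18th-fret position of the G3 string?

C♯5

The open G3 string plus 18 semitones: G–G#–A–A#–…–B–C–C#.
The walk passes from B into C 2 times, so the octave number goes from 3 to 5.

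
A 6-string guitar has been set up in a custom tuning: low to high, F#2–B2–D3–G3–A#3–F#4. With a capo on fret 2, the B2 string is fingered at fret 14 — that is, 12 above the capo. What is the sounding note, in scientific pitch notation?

The capo raises the open B2 by 2 semitones to C#3; fretting 12 more gives B2 + 2 + 12 = B2 + 14 semitones = C#4.
(Also written Db.)

C#4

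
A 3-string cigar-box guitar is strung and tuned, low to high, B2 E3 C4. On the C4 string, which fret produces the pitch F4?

5

F4 is 5 semitones above the open C4 (C–C#–D–D#–E–F), so it sits at fret 5.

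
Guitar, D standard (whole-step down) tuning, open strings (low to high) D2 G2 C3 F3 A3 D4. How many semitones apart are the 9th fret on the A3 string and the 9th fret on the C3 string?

9 semitones

A3 at fret 9 → F♯4 (MIDI 66); C3 at fret 9 → A3 (MIDI 57).
66 − 57 = 9, so the two pitches are 9 semitones apart, with F♯4 the higher.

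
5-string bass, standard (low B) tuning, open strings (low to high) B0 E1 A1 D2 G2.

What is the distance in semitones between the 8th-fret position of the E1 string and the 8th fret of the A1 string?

E1 at fret 8 → C2 (MIDI 36); A1 at fret 8 → F2 (MIDI 41).
36 − 41 = -5, so the two pitches are 5 semitones apart, with F2 the higher.

5 semitones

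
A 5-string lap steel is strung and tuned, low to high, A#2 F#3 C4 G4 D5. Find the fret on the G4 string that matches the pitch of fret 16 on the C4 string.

9

Fret 16 on C4 is MIDI 60 + 16 = 76 (E5). On the G4 string (open MIDI 67), that pitch is 76 − 67 = fret 9.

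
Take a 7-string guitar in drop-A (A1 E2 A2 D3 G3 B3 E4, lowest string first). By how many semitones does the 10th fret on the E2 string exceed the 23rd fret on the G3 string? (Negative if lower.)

-28 semitones

E2 at fret 10 → D3 (MIDI 50); G3 at fret 23 → F#5 (MIDI 78).
50 − 78 = -28, so the two pitches are 28 semitones apart.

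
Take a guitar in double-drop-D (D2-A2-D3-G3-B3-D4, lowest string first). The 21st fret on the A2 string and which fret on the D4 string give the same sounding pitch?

A2 at fret 21 is A2 + 21 semitones = F♯4.
The open D4 string is 17 semitones above the open A2, so the same pitch on the D4 string lies at fret 21 − 17 = 4.

4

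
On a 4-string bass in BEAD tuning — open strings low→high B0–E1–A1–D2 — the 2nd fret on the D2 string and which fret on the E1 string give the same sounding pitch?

Fret 2 on D2 is MIDI 38 + 2 = 40 (E2). On the E1 string (open MIDI 28), that pitch is 40 − 28 = fret 12.

12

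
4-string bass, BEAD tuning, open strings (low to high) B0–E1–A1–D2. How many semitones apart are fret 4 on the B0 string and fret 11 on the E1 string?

12 semitones

B0 at fret 4 → D#1 (MIDI 27); E1 at fret 11 → D#2 (MIDI 39).
27 − 39 = -12, so the two pitches are 12 semitones apart, with D#2 the higher.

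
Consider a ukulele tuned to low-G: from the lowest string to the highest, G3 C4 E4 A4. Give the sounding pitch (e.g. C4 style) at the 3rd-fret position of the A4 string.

Each fret is one semitone, so A4 + 3 = C5.

C5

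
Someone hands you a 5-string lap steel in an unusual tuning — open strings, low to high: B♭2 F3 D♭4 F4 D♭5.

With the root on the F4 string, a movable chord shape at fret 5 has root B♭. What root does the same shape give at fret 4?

A

Moving from fret 5 to fret 4 shifts the root by -1 semitone.
B♭ down 1 semitone is A.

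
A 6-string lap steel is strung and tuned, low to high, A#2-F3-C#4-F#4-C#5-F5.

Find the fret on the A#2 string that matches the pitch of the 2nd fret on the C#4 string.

17

C#4 at fret 2 is C#4 + 2 semitones = D#4.
The open A#2 string is 15 semitones below the open C#4, so the same pitch on the A#2 string lies at fret 2 + 15 = 17.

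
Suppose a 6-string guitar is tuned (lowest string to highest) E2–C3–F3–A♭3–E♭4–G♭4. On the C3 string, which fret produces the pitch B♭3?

B♭3 is 10 semitones above the open C3 (C–Db–D–Eb–…–Ab–A–Bb), so it sits at fret 10.

10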